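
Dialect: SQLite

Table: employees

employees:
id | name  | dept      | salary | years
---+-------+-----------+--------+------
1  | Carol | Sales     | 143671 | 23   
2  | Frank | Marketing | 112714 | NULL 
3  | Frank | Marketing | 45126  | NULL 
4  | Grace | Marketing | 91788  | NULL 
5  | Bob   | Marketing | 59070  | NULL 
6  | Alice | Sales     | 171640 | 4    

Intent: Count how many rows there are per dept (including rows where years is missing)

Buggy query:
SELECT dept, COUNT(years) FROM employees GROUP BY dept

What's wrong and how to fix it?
Bug: COUNT(column) counts non-NULL values only; rows with NULL years aren't counted

Fix: Use COUNT(*) to count all rows regardless of NULL

Corrected query:
SELECT dept, COUNT(*) FROM employees GROUP BY dept

Result:
dept      | COUNT(*)
----------+---------
Marketing | 4       
Sales     | 2       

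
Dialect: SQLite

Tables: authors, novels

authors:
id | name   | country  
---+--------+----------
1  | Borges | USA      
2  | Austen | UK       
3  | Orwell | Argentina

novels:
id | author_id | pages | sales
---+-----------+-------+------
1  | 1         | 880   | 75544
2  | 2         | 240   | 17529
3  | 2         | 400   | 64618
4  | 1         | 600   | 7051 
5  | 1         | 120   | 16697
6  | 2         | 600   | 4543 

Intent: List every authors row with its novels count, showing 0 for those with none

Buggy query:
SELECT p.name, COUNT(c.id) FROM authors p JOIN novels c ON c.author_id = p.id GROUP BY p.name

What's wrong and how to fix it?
Bug: An inner join excludes parents with zero children

Fix: Switch to LEFT JOIN to retain unmatched parent rows

Corrected query:
SELECT p.name, COUNT(c.id) FROM authors p LEFT JOIN novels c ON c.author_id = p.id GROUP BY p.name

Result:
name   | COUNT(c.id)
-------+------------
Austen | 3          
Borges | 3          
Orwell | 0          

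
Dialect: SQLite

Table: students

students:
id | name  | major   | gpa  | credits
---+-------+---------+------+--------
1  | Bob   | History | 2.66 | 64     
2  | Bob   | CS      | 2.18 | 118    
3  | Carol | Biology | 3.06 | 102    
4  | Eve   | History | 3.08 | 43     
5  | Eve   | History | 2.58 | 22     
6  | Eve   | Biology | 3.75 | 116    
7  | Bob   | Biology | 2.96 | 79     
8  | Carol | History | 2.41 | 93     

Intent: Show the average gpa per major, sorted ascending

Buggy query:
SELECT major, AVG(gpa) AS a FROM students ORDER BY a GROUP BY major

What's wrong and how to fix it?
Bug: ORDER BY appears before GROUP BY; SQL clause order requires GROUP BY first

Fix: Move ORDER BY to the end, after GROUP BY

Corrected query:
SELECT major, AVG(gpa) AS a FROM students GROUP BY major ORDER BY a

Result:
major   | a       
--------+---------
CS      | 2.18    
History | 2.6825  
Biology | 3.256667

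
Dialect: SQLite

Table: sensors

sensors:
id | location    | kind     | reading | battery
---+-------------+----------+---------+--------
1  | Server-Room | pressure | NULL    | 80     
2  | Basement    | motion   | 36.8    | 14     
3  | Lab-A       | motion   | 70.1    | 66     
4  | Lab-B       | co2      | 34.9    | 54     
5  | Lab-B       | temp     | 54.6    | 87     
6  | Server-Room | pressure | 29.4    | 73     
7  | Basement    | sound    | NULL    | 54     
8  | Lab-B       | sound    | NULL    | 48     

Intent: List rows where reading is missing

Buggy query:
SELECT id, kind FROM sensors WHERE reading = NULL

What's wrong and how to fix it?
Bug: '= NULL' is always unknown in SQL three-valued logic, so no rows match

Fix: Use IS NULL to test for NULL

Corrected query:
SELECT id, kind FROM sensors WHERE reading IS NULL

Result:
id | kind    
---+---------
1  | pressure
7  | sound   
8  | sound   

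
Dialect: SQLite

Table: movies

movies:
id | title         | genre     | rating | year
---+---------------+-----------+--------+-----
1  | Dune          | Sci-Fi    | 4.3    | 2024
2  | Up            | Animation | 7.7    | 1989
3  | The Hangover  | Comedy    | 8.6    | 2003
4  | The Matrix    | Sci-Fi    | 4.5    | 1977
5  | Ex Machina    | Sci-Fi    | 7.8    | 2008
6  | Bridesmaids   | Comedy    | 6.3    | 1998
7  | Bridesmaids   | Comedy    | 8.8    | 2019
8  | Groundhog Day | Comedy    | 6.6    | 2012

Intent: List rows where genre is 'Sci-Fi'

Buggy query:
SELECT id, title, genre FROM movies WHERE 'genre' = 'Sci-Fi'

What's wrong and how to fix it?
Bug: Single quotes denote string literals in SQL; the column name is being compared as a constant string

Fix: Reference the column as genre without single quotes

Corrected query:
SELECT id, title, genre FROM movies WHERE genre = 'Sci-Fi'

Result:
id | title      | genre 
---+------------+-------
1  | Dune       | Sci-Fi
4  | The Matrix | Sci-Fi
5  | Ex Machina | Sci-Fi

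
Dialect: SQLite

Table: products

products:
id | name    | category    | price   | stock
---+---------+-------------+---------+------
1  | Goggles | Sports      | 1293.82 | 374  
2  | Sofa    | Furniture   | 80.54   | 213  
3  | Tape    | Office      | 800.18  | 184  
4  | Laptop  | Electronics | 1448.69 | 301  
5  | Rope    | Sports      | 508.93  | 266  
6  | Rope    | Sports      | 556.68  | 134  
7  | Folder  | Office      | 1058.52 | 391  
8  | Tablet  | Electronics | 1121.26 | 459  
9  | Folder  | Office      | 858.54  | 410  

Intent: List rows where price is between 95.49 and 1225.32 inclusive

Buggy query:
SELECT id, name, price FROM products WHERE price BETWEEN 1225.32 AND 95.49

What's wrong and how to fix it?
Bug: The bounds are reversed; BETWEEN a AND b requires a <= b to match anything

Fix: Write BETWEEN 95.49 AND 1225.32

Corrected query:
SELECT id, name, price FROM products WHERE price BETWEEN 95.49 AND 1225.32

Result:
id | name   | price  
---+--------+--------
3  | Tape   | 800.18 
5  | Rope   | 508.93 
6  | Rope   | 556.68 
7  | Folder | 1058.52
8  | Tablet | 1121.26
9  | Folder | 858.54 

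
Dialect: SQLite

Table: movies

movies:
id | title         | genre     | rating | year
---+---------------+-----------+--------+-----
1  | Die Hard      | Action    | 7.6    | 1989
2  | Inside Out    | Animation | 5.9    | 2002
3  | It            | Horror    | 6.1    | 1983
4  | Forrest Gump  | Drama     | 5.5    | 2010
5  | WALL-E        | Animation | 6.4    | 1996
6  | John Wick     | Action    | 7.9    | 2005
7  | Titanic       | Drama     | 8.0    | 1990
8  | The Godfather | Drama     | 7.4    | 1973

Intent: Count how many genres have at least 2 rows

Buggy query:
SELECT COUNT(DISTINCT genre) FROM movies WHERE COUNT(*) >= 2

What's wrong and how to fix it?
Bug: COUNT(*) cannot appear in WHERE; the per-group count doesn't exist yet

Fix: Use a subquery that GROUPs and filters with HAVING, then count its rows

Corrected query:
SELECT COUNT(*) FROM (SELECT genre FROM movies GROUP BY genre HAVING COUNT(*) >= 2)

Result:
COUNT(*)
--------
3       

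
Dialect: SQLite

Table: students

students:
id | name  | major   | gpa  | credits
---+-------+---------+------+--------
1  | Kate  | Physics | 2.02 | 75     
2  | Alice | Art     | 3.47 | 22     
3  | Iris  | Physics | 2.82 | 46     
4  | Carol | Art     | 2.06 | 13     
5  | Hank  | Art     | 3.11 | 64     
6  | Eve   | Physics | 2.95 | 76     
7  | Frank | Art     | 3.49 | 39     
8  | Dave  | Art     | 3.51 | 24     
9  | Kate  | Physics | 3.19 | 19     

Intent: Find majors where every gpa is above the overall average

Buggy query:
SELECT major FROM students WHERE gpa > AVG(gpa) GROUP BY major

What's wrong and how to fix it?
Bug: WHERE evaluates per row before aggregation, so AVG() is unavailable

Fix: Compute the overall average in a scalar subquery and compare each group's MIN against it in HAVING

Corrected query:
SELECT major FROM students GROUP BY major HAVING MIN(gpa) > (SELECT AVG(gpa) FROM students)

Result:
(no rows)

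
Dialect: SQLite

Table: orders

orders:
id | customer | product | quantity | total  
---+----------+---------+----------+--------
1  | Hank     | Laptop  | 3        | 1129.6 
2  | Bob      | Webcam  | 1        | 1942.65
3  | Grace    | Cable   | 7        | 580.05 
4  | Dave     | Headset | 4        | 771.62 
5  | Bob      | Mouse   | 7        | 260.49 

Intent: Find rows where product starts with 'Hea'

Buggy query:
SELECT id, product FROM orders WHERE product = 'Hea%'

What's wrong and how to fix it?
Bug: '=' compares the literal string including the % character; pattern matching needs LIKE

Fix: Use LIKE for wildcard pattern matching

Corrected query:
SELECT id, product FROM orders WHERE product LIKE 'Hea%'

Result:
id | product
---+--------
4  | Headset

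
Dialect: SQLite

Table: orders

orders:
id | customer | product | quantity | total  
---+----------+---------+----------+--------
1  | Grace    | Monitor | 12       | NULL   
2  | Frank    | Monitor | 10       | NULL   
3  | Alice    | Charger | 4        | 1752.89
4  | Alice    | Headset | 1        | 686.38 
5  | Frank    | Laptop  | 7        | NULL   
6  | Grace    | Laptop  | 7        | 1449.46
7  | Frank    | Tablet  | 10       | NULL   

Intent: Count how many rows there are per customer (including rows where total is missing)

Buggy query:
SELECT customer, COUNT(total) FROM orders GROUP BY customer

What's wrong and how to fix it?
Bug: COUNT(total) skips NULLs, so groups with missing total are undercounted

Fix: Replace COUNT(total) with COUNT(*)

Corrected query:
SELECT customer, COUNT(*) FROM orders GROUP BY customer

Result:
customer | COUNT(*)
---------+---------
Alice    | 2       
Frank    | 3       
Grace    | 2       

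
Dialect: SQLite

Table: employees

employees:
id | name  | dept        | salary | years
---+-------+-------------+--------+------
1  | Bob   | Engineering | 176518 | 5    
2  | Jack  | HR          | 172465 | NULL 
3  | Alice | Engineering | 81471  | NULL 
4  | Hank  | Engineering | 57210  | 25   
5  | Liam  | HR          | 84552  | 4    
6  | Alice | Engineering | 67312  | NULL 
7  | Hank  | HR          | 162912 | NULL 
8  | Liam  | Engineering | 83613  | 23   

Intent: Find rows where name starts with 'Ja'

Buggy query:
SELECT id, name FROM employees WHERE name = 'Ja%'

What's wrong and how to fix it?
Bug: Wildcards only work with LIKE; '=' treats '%' as a literal character

Fix: Replace '=' with LIKE so 'Ja%' is treated as a pattern

Corrected query:
SELECT id, name FROM employees WHERE name LIKE 'Ja%'

Result:
id | name
---+-----
2  | Jack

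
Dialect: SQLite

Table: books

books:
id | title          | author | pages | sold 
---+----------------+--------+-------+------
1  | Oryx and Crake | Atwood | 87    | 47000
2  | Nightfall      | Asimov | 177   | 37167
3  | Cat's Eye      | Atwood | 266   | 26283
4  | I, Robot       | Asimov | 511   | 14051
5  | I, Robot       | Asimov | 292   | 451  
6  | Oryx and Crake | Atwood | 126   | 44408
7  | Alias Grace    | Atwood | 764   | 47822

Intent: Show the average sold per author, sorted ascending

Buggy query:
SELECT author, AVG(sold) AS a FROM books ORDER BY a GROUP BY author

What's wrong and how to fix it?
Bug: ORDER BY appears before GROUP BY; SQL clause order requires GROUP BY first

Fix: Move ORDER BY to the end, after GROUP BY

Corrected query:
SELECT author, AVG(sold) AS a FROM books GROUP BY author ORDER BY a

Result:
author | a       
-------+---------
Asimov | 17223   
Atwood | 41378.25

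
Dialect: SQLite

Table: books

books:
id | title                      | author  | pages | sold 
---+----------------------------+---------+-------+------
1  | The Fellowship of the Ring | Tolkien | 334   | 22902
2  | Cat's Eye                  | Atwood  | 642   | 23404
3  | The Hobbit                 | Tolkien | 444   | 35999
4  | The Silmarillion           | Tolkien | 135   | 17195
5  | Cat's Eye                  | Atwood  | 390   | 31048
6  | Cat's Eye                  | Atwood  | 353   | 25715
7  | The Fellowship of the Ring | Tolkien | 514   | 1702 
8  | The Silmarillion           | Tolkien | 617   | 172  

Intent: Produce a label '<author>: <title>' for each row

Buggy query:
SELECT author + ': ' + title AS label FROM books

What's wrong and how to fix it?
Bug: '+' is numeric addition; on text columns SQLite converts them to 0 instead of concatenating

Fix: Replace + with || to concatenate text

Corrected query:
SELECT author || ': ' || title AS label FROM books

Result:
label                              
-----------------------------------
Tolkien: The Fellowship of the Ring
Atwood: Cat's Eye                  
Tolkien: The Hobbit                
Tolkien: The Silmarillion          
Atwood: Cat's Eye                  
Atwood: Cat's Eye                  
Tolkien: The Fellowship of the Ring
Tolkien: The Silmarillion          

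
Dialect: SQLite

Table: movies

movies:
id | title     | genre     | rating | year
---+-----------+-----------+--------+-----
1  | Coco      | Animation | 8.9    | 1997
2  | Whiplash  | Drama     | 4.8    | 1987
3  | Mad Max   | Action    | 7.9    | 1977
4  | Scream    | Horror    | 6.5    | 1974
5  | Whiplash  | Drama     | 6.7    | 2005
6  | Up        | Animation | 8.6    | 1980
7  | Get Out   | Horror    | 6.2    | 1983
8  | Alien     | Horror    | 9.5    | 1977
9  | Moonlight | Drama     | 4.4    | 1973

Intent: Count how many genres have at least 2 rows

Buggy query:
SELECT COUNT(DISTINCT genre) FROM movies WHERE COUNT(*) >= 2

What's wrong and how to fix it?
Bug: COUNT(*) cannot appear in WHERE; the per-group count doesn't exist yet

Fix: Use a subquery that GROUPs and filters with HAVING, then count its rows

Corrected query:
SELECT COUNT(*) FROM (SELECT genre FROM movies GROUP BY genre HAVING COUNT(*) >= 2)

Result:
COUNT(*)
--------
3       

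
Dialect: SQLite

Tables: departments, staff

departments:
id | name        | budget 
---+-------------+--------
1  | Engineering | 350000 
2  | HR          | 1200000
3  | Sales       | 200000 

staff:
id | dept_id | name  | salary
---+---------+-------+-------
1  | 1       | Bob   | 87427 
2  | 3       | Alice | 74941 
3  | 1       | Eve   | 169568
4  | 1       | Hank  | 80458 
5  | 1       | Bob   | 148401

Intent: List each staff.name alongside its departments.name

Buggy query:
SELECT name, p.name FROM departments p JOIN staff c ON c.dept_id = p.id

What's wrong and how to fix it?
Bug: 'name' exists in both joined tables, so the database can't tell which one is meant

Fix: Prefix ambiguous columns with the table alias

Corrected query:
SELECT c.name, p.name FROM departments p JOIN staff c ON c.dept_id = p.id

Result:
name  | name       
------+------------
Bob   | Engineering
Alice | Sales      
Eve   | Engineering
Hank  | Engineering
Bob   | Engineering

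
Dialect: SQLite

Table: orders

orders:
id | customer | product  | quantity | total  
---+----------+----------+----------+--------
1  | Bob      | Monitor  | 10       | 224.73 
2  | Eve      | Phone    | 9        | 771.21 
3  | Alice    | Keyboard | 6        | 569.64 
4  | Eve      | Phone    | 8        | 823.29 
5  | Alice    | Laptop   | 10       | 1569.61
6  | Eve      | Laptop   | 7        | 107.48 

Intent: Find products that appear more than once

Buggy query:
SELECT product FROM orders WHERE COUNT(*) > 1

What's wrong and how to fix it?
Bug: WHERE can't reference COUNT(*); aggregates are computed after WHERE

Fix: Group first, then use HAVING for the count condition

Corrected query:
SELECT product FROM orders GROUP BY product HAVING COUNT(*) > 1

Result:
product
-------
Laptop 
Phone  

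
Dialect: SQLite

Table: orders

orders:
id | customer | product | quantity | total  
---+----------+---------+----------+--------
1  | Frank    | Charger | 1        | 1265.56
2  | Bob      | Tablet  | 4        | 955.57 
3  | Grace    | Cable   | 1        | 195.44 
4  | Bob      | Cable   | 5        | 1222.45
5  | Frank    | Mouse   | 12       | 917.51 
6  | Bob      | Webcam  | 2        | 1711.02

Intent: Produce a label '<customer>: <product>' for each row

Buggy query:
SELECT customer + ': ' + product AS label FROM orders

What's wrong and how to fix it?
Bug: '+' is numeric addition; on text columns SQLite converts them to 0 instead of concatenating

Fix: Replace + with || to concatenate text

Corrected query:
SELECT customer || ': ' || product AS label FROM orders

Result:
label         
--------------
Frank: Charger
Bob: Tablet   
Grace: Cable  
Bob: Cable    
Frank: Mouse  
Bob: Webcam   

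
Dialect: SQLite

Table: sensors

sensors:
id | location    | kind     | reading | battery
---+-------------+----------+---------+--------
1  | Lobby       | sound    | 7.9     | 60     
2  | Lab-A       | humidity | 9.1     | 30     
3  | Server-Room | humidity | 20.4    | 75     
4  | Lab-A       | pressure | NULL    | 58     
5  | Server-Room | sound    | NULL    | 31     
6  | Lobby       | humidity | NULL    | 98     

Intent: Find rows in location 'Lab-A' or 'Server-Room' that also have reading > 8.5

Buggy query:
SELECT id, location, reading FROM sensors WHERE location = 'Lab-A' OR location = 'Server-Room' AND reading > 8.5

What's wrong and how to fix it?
Bug: AND binds tighter than OR, so this parses as location = 'Lab-A' OR (location = 'Server-Room' AND reading > 8.5)

Fix: Group the OR with parentheses (or use IN), then AND the threshold

Corrected query:
SELECT id, location, reading FROM sensors WHERE (location = 'Lab-A' OR location = 'Server-Room') AND reading > 8.5

Result:
id | location    | reading
---+-------------+--------
2  | Lab-A       | 9.1    
3  | Server-Room | 20.4   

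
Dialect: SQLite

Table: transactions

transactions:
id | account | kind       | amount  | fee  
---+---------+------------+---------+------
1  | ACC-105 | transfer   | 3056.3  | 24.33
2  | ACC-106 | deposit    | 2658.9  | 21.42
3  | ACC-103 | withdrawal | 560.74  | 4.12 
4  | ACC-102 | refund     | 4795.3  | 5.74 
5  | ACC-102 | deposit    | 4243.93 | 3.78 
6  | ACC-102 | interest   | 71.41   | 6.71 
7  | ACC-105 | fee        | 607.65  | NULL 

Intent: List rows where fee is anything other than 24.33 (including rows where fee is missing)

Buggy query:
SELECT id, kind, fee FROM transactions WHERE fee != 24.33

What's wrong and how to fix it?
Bug: Inequality against NULL is unknown, not true; rows with NULL are dropped

Fix: Add an explicit OR fee IS NULL to include the missing-value rows

Corrected query:
SELECT id, kind, fee FROM transactions WHERE fee != 24.33 OR fee IS NULL

Result:
id | kind       | fee  
---+------------+------
2  | deposit    | 21.42
3  | withdrawal | 4.12 
4  | refund     | 5.74 
5  | deposit    | 3.78 
6  | interest   | 6.71 
7  | fee        | NULL 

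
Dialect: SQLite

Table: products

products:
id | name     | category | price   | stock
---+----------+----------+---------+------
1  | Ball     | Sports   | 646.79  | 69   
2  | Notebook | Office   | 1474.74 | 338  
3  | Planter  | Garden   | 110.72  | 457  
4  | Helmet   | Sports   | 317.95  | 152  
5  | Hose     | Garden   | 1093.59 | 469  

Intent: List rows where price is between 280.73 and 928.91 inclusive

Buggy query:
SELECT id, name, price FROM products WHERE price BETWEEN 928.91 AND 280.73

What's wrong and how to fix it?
Bug: BETWEEN expects the lower bound first; with 928.91 AND 280.73 the range is empty

Fix: Swap the bounds so the smaller value comes first

Corrected query:
SELECT id, name, price FROM products WHERE price BETWEEN 280.73 AND 928.91

Result:
id | name   | price 
---+--------+-------
1  | Ball   | 646.79
4  | Helmet | 317.95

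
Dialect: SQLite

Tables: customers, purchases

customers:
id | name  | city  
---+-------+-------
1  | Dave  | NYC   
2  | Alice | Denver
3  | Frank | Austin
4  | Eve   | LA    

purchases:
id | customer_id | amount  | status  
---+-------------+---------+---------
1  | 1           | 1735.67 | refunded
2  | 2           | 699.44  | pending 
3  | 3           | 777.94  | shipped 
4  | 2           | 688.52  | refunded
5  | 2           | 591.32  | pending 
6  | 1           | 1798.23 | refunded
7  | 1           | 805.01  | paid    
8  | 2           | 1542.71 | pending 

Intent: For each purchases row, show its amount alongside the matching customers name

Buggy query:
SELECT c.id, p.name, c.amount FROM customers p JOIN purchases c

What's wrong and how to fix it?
Bug: JOIN with no ON clause produces a cartesian product; every purchases row pairs with every customers row

Fix: Add ON c.customer_id = p.id to the JOIN

Corrected query:
SELECT c.id, p.name, c.amount FROM customers p JOIN purchases c ON c.customer_id = p.id

Result:
id | name  | amount 
---+-------+--------
1  | Dave  | 1735.67
2  | Alice | 699.44 
3  | Frank | 777.94 
4  | Alice | 688.52 
5  | Alice | 591.32 
6  | Dave  | 1798.23
7  | Dave  | 805.01 
8  | Alice | 1542.71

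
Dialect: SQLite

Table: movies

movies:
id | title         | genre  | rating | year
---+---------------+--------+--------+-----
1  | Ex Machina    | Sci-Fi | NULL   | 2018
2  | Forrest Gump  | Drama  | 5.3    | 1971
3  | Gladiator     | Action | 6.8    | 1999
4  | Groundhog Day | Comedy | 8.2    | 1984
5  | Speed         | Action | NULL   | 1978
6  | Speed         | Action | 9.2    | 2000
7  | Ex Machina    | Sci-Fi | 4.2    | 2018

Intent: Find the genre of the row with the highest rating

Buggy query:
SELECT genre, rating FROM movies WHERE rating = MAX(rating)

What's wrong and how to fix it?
Bug: MAX(rating) is an aggregate and cannot be used directly in WHERE

Fix: Wrap MAX in a scalar subquery so WHERE compares against a single value

Corrected query:
SELECT genre, rating FROM movies WHERE rating = (SELECT MAX(rating) FROM movies)

Result:
genre  | rating
-------+-------
Action | 9.2   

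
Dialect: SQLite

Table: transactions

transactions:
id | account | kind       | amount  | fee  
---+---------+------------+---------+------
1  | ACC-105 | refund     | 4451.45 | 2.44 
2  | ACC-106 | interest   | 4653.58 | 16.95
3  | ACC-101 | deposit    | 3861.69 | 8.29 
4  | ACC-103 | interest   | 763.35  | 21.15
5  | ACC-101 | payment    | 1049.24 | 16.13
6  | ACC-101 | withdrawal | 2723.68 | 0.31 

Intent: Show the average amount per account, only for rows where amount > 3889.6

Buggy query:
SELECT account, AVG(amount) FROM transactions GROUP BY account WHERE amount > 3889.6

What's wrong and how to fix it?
Bug: WHERE cannot follow GROUP BY

Fix: Place WHERE between FROM and GROUP BY

Corrected query:
SELECT account, AVG(amount) FROM transactions WHERE amount > 3889.6 GROUP BY account

Result:
account | AVG(amount)
--------+------------
ACC-105 | 4451.45    
ACC-106 | 4653.58    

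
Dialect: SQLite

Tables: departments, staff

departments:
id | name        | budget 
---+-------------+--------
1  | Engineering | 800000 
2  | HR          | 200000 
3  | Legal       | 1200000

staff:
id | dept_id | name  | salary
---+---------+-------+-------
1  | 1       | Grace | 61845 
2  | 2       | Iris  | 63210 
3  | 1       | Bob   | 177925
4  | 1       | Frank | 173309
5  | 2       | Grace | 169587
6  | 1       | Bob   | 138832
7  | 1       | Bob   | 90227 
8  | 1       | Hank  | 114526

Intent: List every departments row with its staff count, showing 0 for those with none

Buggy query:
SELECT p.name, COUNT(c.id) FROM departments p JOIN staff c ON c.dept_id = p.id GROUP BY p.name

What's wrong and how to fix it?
Bug: An inner join excludes parents with zero children

Fix: Switch to LEFT JOIN to retain unmatched parent rows

Corrected query:
SELECT p.name, COUNT(c.id) FROM departments p LEFT JOIN staff c ON c.dept_id = p.id GROUP BY p.name

Result:
name        | COUNT(c.id)
------------+------------
Engineering | 6          
HR          | 2          
Legal       | 0          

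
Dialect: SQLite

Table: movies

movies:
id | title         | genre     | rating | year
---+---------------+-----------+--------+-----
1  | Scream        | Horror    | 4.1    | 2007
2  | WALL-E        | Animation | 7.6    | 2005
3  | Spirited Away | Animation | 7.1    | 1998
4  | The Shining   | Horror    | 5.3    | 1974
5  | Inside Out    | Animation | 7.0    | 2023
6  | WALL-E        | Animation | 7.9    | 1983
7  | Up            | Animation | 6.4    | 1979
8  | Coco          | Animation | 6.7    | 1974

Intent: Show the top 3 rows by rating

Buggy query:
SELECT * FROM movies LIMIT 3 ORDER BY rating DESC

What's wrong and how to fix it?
Bug: ORDER BY cannot follow LIMIT; LIMIT is the final clause

Fix: Swap the clauses: ORDER BY first, then LIMIT

Corrected query:
SELECT * FROM movies ORDER BY rating DESC LIMIT 3

Result:
id | title         | genre     | rating | year
---+---------------+-----------+--------+-----
6  | WALL-E        | Animation | 7.9    | 1983
2  | WALL-E        | Animation | 7.6    | 2005
3  | Spirited Away | Animation | 7.1    | 1998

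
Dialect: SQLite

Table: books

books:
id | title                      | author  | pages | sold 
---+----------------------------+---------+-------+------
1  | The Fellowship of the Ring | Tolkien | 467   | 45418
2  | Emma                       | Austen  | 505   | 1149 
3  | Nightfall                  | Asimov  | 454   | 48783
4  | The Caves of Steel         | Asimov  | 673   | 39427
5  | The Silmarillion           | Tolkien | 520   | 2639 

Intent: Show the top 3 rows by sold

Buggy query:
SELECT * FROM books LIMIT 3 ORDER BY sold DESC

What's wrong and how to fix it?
Bug: LIMIT must come after ORDER BY

Fix: Sort with ORDER BY, then apply LIMIT

Corrected query:
SELECT * FROM books ORDER BY sold DESC LIMIT 3

Result:
id | title                      | author  | pages | sold 
---+----------------------------+---------+-------+------
3  | Nightfall                  | Asimov  | 454   | 48783
1  | The Fellowship of the Ring | Tolkien | 467   | 45418
4  | The Caves of Steel         | Asimov  | 673   | 39427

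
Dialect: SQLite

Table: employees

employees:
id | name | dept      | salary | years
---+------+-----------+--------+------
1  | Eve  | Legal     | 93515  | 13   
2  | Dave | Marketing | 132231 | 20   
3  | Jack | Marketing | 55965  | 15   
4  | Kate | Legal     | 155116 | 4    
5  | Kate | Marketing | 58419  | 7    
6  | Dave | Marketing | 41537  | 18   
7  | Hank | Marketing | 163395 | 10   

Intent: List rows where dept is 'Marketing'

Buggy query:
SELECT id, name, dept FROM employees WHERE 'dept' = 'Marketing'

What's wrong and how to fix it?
Bug: Single quotes denote string literals in SQL; the column name is being compared as a constant string

Fix: Reference the column as dept without single quotes

Corrected query:
SELECT id, name, dept FROM employees WHERE dept = 'Marketing'

Result:
id | name | dept     
---+------+----------
2  | Dave | Marketing
3  | Jack | Marketing
5  | Kate | Marketing
6  | Dave | Marketing
7  | Hank | Marketing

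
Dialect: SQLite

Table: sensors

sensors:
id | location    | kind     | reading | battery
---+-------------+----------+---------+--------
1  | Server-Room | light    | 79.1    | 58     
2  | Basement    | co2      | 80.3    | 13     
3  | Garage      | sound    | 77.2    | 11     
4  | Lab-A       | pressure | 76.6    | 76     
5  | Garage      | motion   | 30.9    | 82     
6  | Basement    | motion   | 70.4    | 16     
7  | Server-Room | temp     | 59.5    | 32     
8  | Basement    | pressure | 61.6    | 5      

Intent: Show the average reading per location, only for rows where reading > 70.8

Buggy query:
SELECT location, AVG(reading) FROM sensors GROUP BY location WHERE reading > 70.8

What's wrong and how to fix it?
Bug: WHERE cannot follow GROUP BY

Fix: Move the WHERE clause before GROUP BY

Corrected query:
SELECT location, AVG(reading) FROM sensors WHERE reading > 70.8 GROUP BY location

Result:
location    | AVG(reading)
------------+-------------
Basement    | 80.3        
Garage      | 77.2        
Lab-A       | 76.6        
Server-Room | 79.1        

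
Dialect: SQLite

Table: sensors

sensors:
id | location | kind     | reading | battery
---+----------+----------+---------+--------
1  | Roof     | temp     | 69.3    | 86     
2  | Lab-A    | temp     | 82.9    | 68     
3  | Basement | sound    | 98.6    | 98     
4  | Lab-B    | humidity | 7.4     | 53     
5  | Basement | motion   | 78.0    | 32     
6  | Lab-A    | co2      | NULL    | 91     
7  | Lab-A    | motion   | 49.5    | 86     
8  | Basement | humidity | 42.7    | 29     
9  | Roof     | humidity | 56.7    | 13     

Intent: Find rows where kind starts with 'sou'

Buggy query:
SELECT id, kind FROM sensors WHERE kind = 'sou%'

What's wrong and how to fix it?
Bug: Wildcards only work with LIKE; '=' treats '%' as a literal character

Fix: Use LIKE for wildcard pattern matching

Corrected query:
SELECT id, kind FROM sensors WHERE kind LIKE 'sou%'

Result:
id | kind 
---+------
3  | sound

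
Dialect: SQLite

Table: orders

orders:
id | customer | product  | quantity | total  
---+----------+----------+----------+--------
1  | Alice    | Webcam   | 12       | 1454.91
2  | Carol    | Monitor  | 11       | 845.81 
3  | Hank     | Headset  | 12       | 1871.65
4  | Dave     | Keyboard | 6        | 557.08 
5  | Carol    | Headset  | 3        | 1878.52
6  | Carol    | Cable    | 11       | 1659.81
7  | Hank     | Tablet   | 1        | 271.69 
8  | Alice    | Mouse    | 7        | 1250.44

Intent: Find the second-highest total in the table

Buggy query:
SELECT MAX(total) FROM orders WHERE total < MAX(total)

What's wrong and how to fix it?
Bug: The inner MAX is an aggregate inside WHERE, which is not allowed

Fix: Put the inner MAX in a scalar subquery

Corrected query:
SELECT MAX(total) FROM orders WHERE total < (SELECT MAX(total) FROM orders)

Result:
MAX(total)
----------
1871.65   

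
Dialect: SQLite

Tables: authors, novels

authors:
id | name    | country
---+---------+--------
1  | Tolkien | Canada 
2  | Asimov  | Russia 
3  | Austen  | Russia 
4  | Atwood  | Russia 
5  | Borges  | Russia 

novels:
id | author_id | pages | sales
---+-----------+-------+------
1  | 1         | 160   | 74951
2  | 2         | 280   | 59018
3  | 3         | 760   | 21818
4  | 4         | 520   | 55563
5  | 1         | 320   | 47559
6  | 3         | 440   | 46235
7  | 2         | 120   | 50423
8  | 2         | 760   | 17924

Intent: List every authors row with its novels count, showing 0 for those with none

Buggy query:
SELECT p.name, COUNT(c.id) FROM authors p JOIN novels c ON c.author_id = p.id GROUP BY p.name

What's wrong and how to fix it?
Bug: INNER JOIN drops authors rows that have no matching novels rows

Fix: Switch to LEFT JOIN to retain unmatched parent rows

Corrected query:
SELECT p.name, COUNT(c.id) FROM authors p LEFT JOIN novels c ON c.author_id = p.id GROUP BY p.name

Result:
name    | COUNT(c.id)
--------+------------
Asimov  | 3          
Atwood  | 1          
Austen  | 2          
Borges  | 0          
Tolkien | 2          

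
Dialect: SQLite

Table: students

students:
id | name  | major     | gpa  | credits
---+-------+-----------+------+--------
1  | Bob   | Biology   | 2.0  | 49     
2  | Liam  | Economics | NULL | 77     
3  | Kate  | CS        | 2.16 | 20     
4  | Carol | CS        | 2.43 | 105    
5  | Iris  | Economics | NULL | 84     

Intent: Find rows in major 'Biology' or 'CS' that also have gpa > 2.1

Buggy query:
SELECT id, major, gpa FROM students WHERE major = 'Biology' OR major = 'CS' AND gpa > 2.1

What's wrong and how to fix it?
Bug: AND binds tighter than OR, so this parses as major = 'Biology' OR (major = 'CS' AND gpa > 2.1)

Fix: Add parentheses around the OR so the AND applies to both alternatives

Corrected query:
SELECT id, major, gpa FROM students WHERE (major = 'Biology' OR major = 'CS') AND gpa > 2.1

Result:
id | major | gpa 
---+-------+-----
3  | CS    | 2.16
4  | CS    | 2.43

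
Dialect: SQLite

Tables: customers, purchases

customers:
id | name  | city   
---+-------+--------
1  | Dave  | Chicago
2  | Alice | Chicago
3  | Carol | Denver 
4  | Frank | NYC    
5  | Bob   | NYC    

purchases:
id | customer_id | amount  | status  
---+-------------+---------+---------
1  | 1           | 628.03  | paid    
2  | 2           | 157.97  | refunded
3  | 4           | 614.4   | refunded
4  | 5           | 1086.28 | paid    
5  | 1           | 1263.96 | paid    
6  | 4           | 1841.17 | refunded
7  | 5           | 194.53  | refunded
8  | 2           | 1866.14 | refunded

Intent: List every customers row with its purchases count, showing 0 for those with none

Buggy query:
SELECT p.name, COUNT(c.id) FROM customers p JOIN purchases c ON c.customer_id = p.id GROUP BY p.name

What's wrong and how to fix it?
Bug: An inner join excludes parents with zero children

Fix: Switch to LEFT JOIN to retain unmatched parent rows

Corrected query:
SELECT p.name, COUNT(c.id) FROM customers p LEFT JOIN purchases c ON c.customer_id = p.id GROUP BY p.name

Result:
name  | COUNT(c.id)
------+------------
Alice | 2          
Bob   | 2          
Carol | 0          
Dave  | 2          
Frank | 2          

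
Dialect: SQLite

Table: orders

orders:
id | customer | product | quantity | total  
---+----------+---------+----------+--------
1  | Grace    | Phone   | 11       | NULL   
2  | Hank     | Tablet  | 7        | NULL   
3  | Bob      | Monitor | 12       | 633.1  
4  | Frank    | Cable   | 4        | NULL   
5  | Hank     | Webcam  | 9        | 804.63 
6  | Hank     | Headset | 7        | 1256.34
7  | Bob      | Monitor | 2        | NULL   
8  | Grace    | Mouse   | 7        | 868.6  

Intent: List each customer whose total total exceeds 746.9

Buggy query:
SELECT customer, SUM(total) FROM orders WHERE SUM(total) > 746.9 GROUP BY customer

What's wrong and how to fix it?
Bug: Aggregate functions cannot appear in a WHERE clause

Fix: Use HAVING (which filters groups after aggregation) instead of WHERE

Corrected query:
SELECT customer, SUM(total) FROM orders GROUP BY customer HAVING SUM(total) > 746.9

Result:
customer | SUM(total)
---------+-----------
Grace    | 868.6     
Hank     | 2060.97   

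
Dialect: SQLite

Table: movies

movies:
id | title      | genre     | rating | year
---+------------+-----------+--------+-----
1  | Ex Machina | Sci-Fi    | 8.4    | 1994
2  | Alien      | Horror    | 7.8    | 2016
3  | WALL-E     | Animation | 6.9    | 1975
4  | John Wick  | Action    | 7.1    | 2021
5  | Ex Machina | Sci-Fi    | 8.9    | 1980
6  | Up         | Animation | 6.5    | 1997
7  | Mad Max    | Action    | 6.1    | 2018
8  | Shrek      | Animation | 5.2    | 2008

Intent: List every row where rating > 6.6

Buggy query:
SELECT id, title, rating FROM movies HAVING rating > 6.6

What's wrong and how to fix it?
Bug: HAVING filters the output of aggregation, but this query has no GROUP BY and no aggregate functions, so SQLite rejects it (HAVING clause on a non-aggregate query); the condition here is per row

Fix: Replace HAVING with WHERE since the condition applies to individual rows

Corrected query:
SELECT id, title, rating FROM movies WHERE rating > 6.6

Result:
id | title      | rating
---+------------+-------
1  | Ex Machina | 8.4   
2  | Alien      | 7.8   
3  | WALL-E     | 6.9   
4  | John Wick  | 7.1   
5  | Ex Machina | 8.9   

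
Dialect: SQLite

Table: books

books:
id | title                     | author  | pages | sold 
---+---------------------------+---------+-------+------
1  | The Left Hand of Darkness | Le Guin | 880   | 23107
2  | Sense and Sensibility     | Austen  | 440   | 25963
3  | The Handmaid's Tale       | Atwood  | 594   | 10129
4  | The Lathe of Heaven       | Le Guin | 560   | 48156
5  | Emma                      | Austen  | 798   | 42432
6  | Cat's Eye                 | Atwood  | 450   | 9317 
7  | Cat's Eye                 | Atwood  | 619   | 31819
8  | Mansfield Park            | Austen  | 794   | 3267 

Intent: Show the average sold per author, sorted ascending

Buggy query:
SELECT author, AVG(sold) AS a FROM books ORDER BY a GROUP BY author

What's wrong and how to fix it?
Bug: GROUP BY must precede ORDER BY

Fix: Reorder: SELECT … FROM … GROUP BY … ORDER BY …

Corrected query:
SELECT author, AVG(sold) AS a FROM books GROUP BY author ORDER BY a

Result:
author  | a           
--------+-------------
Atwood  | 17088.333333
Austen  | 23887.333333
Le Guin | 35631.5     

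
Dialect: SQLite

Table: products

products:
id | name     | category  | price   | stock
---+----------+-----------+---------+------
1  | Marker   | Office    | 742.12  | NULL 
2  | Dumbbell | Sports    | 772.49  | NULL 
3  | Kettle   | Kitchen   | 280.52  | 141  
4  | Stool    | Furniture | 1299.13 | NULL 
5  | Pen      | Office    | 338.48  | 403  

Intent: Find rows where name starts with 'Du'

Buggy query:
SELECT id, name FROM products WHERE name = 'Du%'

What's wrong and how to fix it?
Bug: '=' compares the literal string including the % character; pattern matching needs LIKE

Fix: Replace '=' with LIKE so 'Du%' is treated as a pattern

Corrected query:
SELECT id, name FROM products WHERE name LIKE 'Du%'

Result:
id | name    
---+---------
2  | Dumbbell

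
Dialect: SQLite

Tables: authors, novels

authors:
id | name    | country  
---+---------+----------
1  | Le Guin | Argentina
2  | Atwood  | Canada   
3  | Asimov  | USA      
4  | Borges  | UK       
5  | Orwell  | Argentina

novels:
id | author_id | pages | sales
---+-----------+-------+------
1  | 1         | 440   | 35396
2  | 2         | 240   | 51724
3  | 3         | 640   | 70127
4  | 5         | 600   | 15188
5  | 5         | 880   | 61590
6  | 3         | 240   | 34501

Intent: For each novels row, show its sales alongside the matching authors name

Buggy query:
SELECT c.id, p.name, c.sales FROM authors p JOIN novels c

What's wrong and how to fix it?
Bug: JOIN with no ON clause produces a cartesian product; every novels row pairs with every authors row

Fix: Specify the join condition linking the foreign key to the parent id

Corrected query:
SELECT c.id, p.name, c.sales FROM authors p JOIN novels c ON c.author_id = p.id

Result:
id | name    | sales
---+---------+------
1  | Le Guin | 35396
2  | Atwood  | 51724
3  | Asimov  | 70127
4  | Orwell  | 15188
5  | Orwell  | 61590
6  | Asimov  | 34501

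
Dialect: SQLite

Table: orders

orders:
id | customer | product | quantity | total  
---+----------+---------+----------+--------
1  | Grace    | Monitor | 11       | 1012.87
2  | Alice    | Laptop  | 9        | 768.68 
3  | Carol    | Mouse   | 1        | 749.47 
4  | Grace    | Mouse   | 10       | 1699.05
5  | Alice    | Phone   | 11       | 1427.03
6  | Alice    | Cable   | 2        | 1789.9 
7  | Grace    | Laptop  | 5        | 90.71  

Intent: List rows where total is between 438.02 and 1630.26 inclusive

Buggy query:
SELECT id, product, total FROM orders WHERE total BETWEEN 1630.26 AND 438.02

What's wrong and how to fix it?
Bug: The bounds are reversed; BETWEEN a AND b requires a <= b to match anything

Fix: Swap the bounds so the smaller value comes first

Corrected query:
SELECT id, product, total FROM orders WHERE total BETWEEN 438.02 AND 1630.26

Result:
id | product | total  
---+---------+--------
1  | Monitor | 1012.87
2  | Laptop  | 768.68 
3  | Mouse   | 749.47 
5  | Phone   | 1427.03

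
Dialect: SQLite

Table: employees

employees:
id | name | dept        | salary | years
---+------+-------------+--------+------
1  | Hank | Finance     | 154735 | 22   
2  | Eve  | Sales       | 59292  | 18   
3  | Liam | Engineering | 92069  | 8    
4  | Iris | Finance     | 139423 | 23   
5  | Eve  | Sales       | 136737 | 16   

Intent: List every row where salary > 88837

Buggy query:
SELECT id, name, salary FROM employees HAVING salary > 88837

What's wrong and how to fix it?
Bug: This is a non-aggregate query (no GROUP BY, no aggregates), so in SQLite the HAVING clause is invalid here; a row-level condition belongs in WHERE

Fix: Replace HAVING with WHERE since the condition applies to individual rows

Corrected query:
SELECT id, name, salary FROM employees WHERE salary > 88837

Result:
id | name | salary
---+------+-------
1  | Hank | 154735
3  | Liam | 92069 
4  | Iris | 139423
5  | Eve  | 136737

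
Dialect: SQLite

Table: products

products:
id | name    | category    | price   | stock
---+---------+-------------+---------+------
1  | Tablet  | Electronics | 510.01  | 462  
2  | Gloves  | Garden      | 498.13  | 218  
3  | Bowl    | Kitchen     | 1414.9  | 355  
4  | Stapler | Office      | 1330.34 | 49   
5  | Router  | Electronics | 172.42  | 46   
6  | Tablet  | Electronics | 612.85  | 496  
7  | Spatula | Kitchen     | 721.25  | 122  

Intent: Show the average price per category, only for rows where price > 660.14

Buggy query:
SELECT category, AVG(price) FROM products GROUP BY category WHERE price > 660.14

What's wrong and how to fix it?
Bug: WHERE cannot follow GROUP BY

Fix: Move the WHERE clause before GROUP BY

Corrected query:
SELECT category, AVG(price) FROM products WHERE price > 660.14 GROUP BY category

Result:
category | AVG(price)
---------+-----------
Kitchen  | 1068.075  
Office   | 1330.34   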